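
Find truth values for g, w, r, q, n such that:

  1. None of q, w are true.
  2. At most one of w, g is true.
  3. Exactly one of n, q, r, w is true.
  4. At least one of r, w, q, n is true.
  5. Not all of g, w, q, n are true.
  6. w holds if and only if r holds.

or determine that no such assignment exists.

g = False; w = False; r = False; q = False; n = True

  (1) {q, w}: 0 true — none ✓
  (2) {w, g}: 0 true — at most one ✓
  (3) {n, q, r, w}: 1 true — exactly one ✓
  (4) {r, w, q, n}: 1 true — at least one ✓
  (5) {g, w, q, n}: 1/4 true — not all ✓
  (6) w=F, r=F — same ✓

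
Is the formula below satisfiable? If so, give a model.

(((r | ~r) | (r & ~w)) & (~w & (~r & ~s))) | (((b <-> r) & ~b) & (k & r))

s = False; w = False; b = False; k = False; r = False

  (((r | ~r) | (r & ~w)) & (~w & (~r & ~s))) | (((b <-> r) & ~b) & (k & r)) = True
    ((r | ~r) | (r & ~w)) & (~w & (~r & ~s)) = True
      (r | ~r) | (r & ~w) = True
        r | ~r = True
          ~r = True
        r & ~w = False
          ~w = True
      ~w & (~r & ~s) = True
        ~w = True
        ~r & ~s = True
          ~r = True
          ~s = True
    ((b <-> r) & ~b) & (k & r) = False
      (b <-> r) & ~b = True
        b <-> r = True
        ~b = True
      k & r = False
The formula evaluates to True.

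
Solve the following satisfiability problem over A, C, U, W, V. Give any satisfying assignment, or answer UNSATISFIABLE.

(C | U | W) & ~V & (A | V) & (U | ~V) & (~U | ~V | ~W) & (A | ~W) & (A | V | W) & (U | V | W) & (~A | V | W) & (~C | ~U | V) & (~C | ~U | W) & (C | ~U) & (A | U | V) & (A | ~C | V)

A = True, C = False, U = False, W = True, V = False

Unit clause (~V) forces V = False.
In (A | V) only A is left, so A = True.
In (~A | V | W) only W is left, so W = True.
Set C = False.
  then (C | ~U) forces U = False.
All clauses satisfied.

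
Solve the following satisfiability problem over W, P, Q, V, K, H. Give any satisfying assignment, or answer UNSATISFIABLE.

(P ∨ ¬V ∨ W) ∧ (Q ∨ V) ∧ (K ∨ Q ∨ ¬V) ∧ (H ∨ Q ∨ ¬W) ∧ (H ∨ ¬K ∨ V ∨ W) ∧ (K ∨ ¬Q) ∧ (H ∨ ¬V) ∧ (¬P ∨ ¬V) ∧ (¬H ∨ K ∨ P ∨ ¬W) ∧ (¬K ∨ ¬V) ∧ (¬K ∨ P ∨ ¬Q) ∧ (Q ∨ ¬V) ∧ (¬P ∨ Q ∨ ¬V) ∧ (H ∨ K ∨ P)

W: False, P: True, Q: True, V: False, K: True, H: True

Set W = False.
Try P = False:
  (P ∨ ¬V ∨ W) forces V = False.
  (Q ∨ V) forces Q = True.
  (K ∨ ¬Q) forces K = True.
  clause (¬K ∨ P ∨ ¬Q) is falsified — backtrack.
So P = True.
  then (¬P ∨ ¬V) forces V = False.
  then (Q ∨ V) forces Q = True.
  then (K ∨ ¬Q) forces K = True.
  then (H ∨ ¬K ∨ V ∨ W) forces H = True.
All clauses satisfied.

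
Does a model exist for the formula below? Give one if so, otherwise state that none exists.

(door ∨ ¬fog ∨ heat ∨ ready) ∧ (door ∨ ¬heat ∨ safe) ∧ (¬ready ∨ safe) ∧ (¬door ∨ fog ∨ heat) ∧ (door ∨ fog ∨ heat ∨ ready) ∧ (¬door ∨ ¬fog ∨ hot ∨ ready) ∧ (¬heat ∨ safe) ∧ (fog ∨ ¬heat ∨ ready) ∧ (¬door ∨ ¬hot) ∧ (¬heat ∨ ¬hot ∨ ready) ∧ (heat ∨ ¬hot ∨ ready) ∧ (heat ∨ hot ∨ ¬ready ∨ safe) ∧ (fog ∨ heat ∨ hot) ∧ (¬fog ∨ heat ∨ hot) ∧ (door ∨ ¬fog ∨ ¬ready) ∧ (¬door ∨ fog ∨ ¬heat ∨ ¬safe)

heat = True, door = True, hot = False, fog = True, safe = True, ready = True

Set heat = True.
  then (¬heat ∨ safe) forces safe = True.
Set door = True.
  then (¬door ∨ ¬hot) forces hot = False.
  then (¬door ∨ fog ∨ ¬heat ∨ ¬safe) forces fog = True.
  then (¬door ∨ ¬fog ∨ hot ∨ ready) forces ready = True.
All clauses satisfied.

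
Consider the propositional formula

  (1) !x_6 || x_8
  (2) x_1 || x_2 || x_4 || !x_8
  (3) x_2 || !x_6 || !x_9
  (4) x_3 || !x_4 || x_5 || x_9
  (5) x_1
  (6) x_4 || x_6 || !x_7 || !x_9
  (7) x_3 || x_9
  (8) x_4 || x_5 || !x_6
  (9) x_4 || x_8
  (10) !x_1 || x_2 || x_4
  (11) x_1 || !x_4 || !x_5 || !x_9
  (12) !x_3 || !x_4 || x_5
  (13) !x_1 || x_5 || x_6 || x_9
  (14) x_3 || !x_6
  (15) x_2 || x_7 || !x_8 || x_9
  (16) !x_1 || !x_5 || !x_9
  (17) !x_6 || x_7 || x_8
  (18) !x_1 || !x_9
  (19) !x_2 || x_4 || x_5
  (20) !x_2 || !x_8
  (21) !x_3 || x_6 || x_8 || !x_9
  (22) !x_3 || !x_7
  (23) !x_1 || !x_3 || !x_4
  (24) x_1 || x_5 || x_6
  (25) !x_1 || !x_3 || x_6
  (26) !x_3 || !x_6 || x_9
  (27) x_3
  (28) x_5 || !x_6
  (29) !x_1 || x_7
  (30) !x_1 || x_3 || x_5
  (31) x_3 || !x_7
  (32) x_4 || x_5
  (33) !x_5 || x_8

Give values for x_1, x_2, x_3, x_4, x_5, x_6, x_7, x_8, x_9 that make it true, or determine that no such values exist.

Case x_1 = True:
  (!x_1 || !x_9) forces x_9 = False.
  (x_3 || x_9) forces x_3 = True.
  (!x_3 || !x_7) forces x_7 = False.
  Clause (!x_1 || x_7) is falsified — contradiction.
Case x_1 = False:
  Clause (x_1) is falsified — contradiction.
Both cases fail, so the formula is unsatisfiable.

Unsatisfiable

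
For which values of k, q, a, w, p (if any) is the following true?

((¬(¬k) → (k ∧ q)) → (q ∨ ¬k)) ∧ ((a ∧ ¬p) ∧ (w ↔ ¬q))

k = False, q = True, a = True, w = False, p = False

  (¬(¬k) → (k ∧ q)) → (q ∨ ¬k) = True
    ¬(¬k) → (k ∧ q) = True
      ¬(¬k) = False
        ¬k = True
      k ∧ q = False
    q ∨ ¬k = True
      ¬k = True
  (a ∧ ¬p) ∧ (w ↔ ¬q) = True
    a ∧ ¬p = True
      ¬p = True
    w ↔ ¬q = True
      ¬q = False
Both conjuncts True, so the formula holds.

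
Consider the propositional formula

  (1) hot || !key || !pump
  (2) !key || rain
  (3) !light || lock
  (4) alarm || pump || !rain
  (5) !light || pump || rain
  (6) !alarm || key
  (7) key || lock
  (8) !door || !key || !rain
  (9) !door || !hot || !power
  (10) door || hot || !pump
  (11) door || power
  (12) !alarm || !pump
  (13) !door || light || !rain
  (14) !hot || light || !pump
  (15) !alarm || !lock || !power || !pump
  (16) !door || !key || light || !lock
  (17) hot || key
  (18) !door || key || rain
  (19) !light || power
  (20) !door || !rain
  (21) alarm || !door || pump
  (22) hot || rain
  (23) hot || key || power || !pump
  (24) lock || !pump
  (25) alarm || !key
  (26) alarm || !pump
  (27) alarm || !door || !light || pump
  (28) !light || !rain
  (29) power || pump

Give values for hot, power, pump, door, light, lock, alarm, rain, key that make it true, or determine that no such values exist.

Set hot = True.
Set power = True.
  then (!door || !hot || !power) forces door = False.
Try pump = True:
  (!alarm || !pump) forces alarm = False.
  clause (alarm || !pump) is falsified — backtrack.
So pump = False.
Try light = True:
  (!light || lock) forces lock = True.
  (!light || pump || rain) forces rain = True.
  clause (!light || !rain) is falsified — backtrack.
So light = False.
Set lock = False.
  then (key || lock) forces key = True.
  then (alarm || !key) forces alarm = True.
  then (!key || rain) forces rain = True.
All clauses satisfied.

hot = True, power = True, pump = False, door = False, light = False, lock = False, alarm = True, rain = True, key = True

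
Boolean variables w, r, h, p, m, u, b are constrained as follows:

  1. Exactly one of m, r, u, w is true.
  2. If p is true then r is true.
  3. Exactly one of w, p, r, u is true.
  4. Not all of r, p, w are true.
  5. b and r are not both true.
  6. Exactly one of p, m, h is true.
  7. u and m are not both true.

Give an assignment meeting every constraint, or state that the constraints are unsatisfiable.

w = False; r = False; h = True; p = False; m = False; u = True; b = True

  (1) {m, r, u, w}: 1 true — exactly one ✓
  (2) p=F ⇒ r: vacuous ✓
  (3) {w, p, r, u}: 1 true — exactly one ✓
  (4) {r, p, w}: 0/3 true — not all ✓
  (5) b=T, r=F — not both ✓
  (6) {p, m, h}: 1 true — exactly one ✓
  (7) u=T, m=F — not both ✓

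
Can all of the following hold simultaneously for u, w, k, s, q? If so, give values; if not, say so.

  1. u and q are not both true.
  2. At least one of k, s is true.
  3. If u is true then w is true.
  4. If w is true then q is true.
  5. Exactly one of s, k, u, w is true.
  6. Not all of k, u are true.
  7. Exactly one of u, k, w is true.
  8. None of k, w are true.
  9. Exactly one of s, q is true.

UNSATISFIABLE

Case w = True:
  Constraint (8) is violated (w=T) — contradiction.
Case w = False:
  (3) with w=F forces u = False.
  (7) with u=F, w=F forces k = True.
  Constraint (8) is violated (k=T) — contradiction.
Both cases fail — unsatisfiable.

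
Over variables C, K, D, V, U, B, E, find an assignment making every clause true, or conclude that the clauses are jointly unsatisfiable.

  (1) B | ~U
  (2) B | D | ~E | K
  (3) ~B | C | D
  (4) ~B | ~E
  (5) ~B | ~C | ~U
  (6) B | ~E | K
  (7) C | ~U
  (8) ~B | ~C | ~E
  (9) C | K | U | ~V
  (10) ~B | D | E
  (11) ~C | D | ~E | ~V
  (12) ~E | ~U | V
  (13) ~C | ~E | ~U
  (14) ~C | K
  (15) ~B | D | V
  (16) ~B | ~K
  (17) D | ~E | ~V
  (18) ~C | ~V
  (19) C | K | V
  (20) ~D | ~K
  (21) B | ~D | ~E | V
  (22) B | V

Try C = True:
  (~C | K) forces K = True.
  (~B | ~K) forces B = False.
  (B | ~U) forces U = False.
  (~C | ~V) forces V = False.
  clause (B | V) is falsified — backtrack.
So C = False.
  then (C | ~U) forces U = False.
Try K = False:
  (C | K | U | ~V) forces V = False.
  clause (C | K | V) is falsified — backtrack.
So K = True.
  then (~B | ~K) forces B = False.
  then (~D | ~K) forces D = False.
  then (B | V) forces V = True.
  then (D | ~E | ~V) forces E = False.
All clauses satisfied.

C: False; K: True; D: False; V: True; U: False; B: False; E: False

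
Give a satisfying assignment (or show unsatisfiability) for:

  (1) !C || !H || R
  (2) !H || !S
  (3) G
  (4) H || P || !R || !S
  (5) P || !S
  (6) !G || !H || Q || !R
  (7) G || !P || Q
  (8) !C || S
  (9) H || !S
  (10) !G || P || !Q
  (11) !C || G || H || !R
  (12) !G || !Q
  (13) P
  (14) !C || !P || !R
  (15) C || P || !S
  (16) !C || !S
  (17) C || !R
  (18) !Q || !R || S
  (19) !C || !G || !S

Unit clause (G) forces G = True.
In (!G || !Q) only !Q is left, so Q = False.
Unit clause (P) forces P = True.
Try S = True:
  (!H || !S) forces H = False.
  clause (H || !S) is falsified — backtrack.
So S = False.
  then (!C || S) forces C = False.
  then (C || !R) forces R = False.
Set H = True.
All clauses satisfied.

S = False, P = True, H = True, Q = False, G = True, R = False, C = False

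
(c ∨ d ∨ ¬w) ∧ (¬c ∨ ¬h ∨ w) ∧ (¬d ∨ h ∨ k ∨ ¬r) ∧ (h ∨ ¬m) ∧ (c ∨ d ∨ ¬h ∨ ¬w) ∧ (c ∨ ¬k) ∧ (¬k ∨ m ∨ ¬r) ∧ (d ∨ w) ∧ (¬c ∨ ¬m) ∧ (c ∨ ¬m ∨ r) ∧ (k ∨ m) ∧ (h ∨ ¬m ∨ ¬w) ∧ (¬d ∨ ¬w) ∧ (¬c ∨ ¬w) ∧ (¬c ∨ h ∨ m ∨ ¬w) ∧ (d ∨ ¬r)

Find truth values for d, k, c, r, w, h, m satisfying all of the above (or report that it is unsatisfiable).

Set d = True.
  then (¬d ∨ ¬w) forces w = False.
Set k = True.
  then (c ∨ ¬k) forces c = True.
  then (¬c ∨ ¬m) forces m = False.
  then (¬c ∨ ¬h ∨ w) forces h = False.
  then (¬k ∨ m ∨ ¬r) forces r = False.
All clauses satisfied.

d = True, k = True, c = True, r = False, w = False, h = False, m = False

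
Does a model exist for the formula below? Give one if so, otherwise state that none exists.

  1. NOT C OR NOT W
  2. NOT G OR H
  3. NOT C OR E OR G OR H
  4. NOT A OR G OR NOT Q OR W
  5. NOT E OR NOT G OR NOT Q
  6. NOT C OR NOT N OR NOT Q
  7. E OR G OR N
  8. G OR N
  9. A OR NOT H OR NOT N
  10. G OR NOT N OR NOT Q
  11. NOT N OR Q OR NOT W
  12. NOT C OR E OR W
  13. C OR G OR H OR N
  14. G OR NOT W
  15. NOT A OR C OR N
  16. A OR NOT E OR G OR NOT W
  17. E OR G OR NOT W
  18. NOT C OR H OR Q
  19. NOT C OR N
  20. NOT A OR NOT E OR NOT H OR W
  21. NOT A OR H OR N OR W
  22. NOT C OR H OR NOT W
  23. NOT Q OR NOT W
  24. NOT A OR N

N: True, G: False, H: False, W: False, E: False, A: True, Q: False, C: False

Set N = True.
Set G = False.
  then (G OR NOT N OR NOT Q) forces Q = False.
  then (NOT N OR Q OR NOT W) forces W = False.
Set H = False.
  then (NOT C OR H OR Q) forces C = False.
Set E = False.
Set A = True.
All clauses satisfied.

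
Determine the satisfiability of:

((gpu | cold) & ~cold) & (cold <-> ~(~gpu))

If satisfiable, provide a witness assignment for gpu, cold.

No satisfying assignment exists.

Case cold = True: the conjunct ~cold is False.
Case cold = False: the formula simplifies to gpu & ~gpu.
  gpu = True: the conjunct ~gpu is False.
  gpu = False: the conjunct gpu is False.
Both cases fail — unsatisfiable.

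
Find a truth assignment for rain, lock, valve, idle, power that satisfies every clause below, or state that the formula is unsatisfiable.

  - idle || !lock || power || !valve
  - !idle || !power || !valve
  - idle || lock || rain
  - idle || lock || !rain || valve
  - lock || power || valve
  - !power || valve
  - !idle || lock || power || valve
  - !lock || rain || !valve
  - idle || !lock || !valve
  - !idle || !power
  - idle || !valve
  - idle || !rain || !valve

rain=T, lock=T, valve=F, idle=F, power=F

Set rain = True.
Set lock = True.
Set valve = False.
  then (!power || valve) forces power = False.
Set idle = False.
All clauses satisfied.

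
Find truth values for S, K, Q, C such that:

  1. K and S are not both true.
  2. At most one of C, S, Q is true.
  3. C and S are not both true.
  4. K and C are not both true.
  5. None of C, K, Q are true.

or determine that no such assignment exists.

S=T; K=F; Q=F; C=F

  (1) K=F, S=T — not both ✓
  (2) {C, S, Q}: 1 true — at most one ✓
  (3) C=F, S=T — not both ✓
  (4) K=F, C=F — not both ✓
  (5) {C, K, Q}: 0 true — none ✓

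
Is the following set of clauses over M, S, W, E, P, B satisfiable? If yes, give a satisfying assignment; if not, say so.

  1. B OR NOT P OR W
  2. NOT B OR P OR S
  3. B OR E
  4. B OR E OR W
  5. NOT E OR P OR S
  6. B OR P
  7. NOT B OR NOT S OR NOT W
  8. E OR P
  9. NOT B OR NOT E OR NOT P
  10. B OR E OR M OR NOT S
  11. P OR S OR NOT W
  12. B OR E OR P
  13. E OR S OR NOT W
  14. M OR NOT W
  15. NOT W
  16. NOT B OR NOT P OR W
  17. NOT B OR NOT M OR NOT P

Unit clause (NOT W) forces W = False.
Set M = True.
Set S = True.
Try E = False:
  (B OR E) forces B = True.
  (E OR P) forces P = True.
  clause (NOT B OR NOT P OR W) is falsified — backtrack.
So E = True.
Try P = True:
  (B OR NOT P OR W) forces B = True.
  clause (NOT B OR NOT E OR NOT P) is falsified — backtrack.
So P = False.
  then (B OR P) forces B = True.
All clauses satisfied.

M=T, S=T, W=F, E=T, P=F, B=T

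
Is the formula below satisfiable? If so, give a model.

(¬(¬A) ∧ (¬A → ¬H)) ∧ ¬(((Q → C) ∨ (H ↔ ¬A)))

H=T, A=T, Q=T, C=F

  ¬(¬A) ∧ (¬A → ¬H) = True
    ¬(¬A) = True
      ¬A = False
    ¬A → ¬H = True
      ¬A = False
      ¬H = False
  ¬(((Q → C) ∨ (H ↔ ¬A))) = True
    (Q → C) ∨ (H ↔ ¬A) = False
      Q → C = False
      H ↔ ¬A = False
        ¬A = False
Both conjuncts True, so the formula holds.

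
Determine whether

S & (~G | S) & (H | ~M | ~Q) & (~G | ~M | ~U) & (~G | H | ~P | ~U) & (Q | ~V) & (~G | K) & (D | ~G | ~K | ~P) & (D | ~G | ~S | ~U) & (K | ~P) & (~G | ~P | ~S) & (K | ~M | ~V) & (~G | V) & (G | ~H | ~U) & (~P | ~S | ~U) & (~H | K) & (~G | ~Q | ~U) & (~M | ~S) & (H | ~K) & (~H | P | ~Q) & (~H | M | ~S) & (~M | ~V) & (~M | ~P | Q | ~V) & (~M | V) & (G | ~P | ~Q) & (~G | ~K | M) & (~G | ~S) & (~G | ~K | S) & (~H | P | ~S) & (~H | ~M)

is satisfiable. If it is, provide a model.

H = False, S = True, D = True, V = True, U = True, K = False, Q = True, M = False, G = False, P = False

Unit clause (S) forces S = True.
In (~M | ~S) only ~M is left, so M = False.
In (~H | M | ~S) only ~H is left, so H = False.
In (~G | ~S) only ~G is left, so G = False.
In (H | ~K) only ~K is left, so K = False.
In (K | ~P) only ~P is left, so P = False.
Set D = True.
Set V = True.
  then (Q | ~V) forces Q = True.
Set U = True.
All clauses satisfied.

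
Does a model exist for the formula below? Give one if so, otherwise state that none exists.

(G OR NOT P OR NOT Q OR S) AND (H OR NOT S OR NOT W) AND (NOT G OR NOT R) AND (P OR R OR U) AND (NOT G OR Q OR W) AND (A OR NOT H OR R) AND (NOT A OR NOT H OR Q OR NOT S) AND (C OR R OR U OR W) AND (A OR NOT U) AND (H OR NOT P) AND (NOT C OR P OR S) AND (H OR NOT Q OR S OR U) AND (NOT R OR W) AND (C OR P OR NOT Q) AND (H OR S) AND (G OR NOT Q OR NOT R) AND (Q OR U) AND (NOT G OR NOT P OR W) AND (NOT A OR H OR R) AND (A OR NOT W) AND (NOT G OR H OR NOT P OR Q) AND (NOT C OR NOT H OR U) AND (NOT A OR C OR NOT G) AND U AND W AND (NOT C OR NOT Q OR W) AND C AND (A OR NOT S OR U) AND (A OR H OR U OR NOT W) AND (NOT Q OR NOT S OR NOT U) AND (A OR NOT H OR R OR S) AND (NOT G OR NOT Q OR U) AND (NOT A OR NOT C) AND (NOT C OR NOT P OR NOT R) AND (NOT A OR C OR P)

Case C = True:
  (U) forces U = True.
  (A OR NOT U) forces A = True.
  Clause (NOT A OR NOT C) is falsified — contradiction.
Case C = False:
  Clause (C) is falsified — contradiction.
Both cases fail, so the formula is unsatisfiable.

No satisfying assignment exists.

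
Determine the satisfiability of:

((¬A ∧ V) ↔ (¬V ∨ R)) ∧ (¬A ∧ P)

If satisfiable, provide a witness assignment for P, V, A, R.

P = True; V = True; A = False; R = True

  (¬A ∧ V) ↔ (¬V ∨ R) = True
    ¬A ∧ V = True
      ¬A = True
    ¬V ∨ R = True
      ¬V = False
  ¬A ∧ P = True
    ¬A = True
Both conjuncts True, so the formula holds.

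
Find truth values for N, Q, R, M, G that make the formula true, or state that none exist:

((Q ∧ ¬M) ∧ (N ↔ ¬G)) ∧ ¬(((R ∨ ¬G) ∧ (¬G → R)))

N=F, Q=T, R=F, M=F, G=T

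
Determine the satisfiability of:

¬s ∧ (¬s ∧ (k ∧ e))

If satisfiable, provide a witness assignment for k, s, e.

k = True, s = False, e = True

  ¬s = True
  ¬s ∧ (k ∧ e) = True
    ¬s = True
    k ∧ e = True
Both conjuncts True, so the formula holds.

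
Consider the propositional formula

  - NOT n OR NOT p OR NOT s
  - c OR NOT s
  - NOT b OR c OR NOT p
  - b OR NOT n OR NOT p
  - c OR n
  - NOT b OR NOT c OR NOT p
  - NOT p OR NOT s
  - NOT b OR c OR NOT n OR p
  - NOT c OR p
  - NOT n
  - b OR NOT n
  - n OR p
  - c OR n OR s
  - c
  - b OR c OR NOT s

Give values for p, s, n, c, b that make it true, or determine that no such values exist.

p = True, s = False, n = False, c = True, b = False

Unit clause (NOT n) forces n = False.
In (n OR p) only p is left, so p = True.
Unit clause (c) forces c = True.
In (NOT b OR NOT c OR NOT p) only NOT b is left, so b = False.
In (NOT p OR NOT s) only NOT s is left, so s = False.
All clauses satisfied.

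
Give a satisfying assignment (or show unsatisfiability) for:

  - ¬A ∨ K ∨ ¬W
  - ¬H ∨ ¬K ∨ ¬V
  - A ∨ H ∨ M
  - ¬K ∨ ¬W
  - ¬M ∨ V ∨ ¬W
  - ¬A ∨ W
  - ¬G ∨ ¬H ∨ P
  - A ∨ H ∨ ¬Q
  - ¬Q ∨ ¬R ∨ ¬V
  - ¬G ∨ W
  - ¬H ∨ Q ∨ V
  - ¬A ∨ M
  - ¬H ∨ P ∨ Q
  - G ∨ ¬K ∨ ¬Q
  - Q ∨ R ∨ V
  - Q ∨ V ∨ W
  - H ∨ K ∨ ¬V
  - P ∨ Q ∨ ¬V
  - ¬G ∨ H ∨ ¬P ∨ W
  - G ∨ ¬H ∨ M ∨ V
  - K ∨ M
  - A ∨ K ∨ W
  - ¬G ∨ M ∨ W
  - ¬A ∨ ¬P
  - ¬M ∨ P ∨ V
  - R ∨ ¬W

P = True, K = True, W = False, M = True, R = False, Q = False, V = True, H = False, G = False, A = False

Set P = True.
  then (¬A ∨ ¬P) forces A = False.
Set K = True.
  then (¬K ∨ ¬W) forces W = False.
  then (¬G ∨ W) forces G = False.
  then (G ∨ ¬K ∨ ¬Q) forces Q = False.
  then (Q ∨ V ∨ W) forces V = True.
  then (¬H ∨ ¬K ∨ ¬V) forces H = False.
  then (A ∨ H ∨ M) forces M = True.
Set R = False.
All clauses satisfied.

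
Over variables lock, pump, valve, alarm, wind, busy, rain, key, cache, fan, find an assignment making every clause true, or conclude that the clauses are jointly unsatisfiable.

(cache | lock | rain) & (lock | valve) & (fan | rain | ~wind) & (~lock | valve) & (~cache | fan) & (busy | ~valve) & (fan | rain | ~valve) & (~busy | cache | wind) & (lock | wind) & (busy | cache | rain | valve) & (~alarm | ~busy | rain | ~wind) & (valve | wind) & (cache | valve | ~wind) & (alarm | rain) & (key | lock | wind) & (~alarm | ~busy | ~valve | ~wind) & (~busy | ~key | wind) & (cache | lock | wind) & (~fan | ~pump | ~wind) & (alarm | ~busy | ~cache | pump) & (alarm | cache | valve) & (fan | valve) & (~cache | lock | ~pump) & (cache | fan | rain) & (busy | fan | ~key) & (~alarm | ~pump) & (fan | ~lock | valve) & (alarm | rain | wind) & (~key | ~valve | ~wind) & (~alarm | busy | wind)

lock=T, pump=F, valve=T, alarm=T, wind=F, busy=T, rain=F, key=F, cache=T, fan=T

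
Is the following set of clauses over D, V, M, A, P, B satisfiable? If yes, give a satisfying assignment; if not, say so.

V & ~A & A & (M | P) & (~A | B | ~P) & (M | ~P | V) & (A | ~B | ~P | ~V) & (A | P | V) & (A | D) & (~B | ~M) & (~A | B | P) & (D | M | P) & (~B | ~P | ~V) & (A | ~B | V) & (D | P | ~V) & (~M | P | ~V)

Case A = True:
  Clause (~A) is falsified — contradiction.
Case A = False:
  Clause (A) is falsified — contradiction.
Both cases fail, so the formula is unsatisfiable.

UNSATISFIABLE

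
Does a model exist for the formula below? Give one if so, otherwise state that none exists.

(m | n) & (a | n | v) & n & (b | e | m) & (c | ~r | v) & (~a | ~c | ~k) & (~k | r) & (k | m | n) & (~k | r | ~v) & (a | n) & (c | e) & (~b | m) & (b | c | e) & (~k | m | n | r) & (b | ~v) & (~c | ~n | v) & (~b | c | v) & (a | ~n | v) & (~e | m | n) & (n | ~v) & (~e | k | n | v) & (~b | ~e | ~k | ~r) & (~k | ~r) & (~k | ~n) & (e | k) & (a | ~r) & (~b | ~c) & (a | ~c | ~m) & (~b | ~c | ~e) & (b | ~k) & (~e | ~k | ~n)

Unit clause (n) forces n = True.
In (~k | ~n) only ~k is left, so k = False.
In (e | k) only e is left, so e = True.
Set b = False.
  then (b | ~v) forces v = False.
  then (~c | ~n | v) forces c = False.
  then (a | ~n | v) forces a = True.
  then (c | ~r | v) forces r = False.
Set m = False.
All clauses satisfied.

e=T, b=F, m=F, a=T, v=F, c=F, k=F, n=T, r=F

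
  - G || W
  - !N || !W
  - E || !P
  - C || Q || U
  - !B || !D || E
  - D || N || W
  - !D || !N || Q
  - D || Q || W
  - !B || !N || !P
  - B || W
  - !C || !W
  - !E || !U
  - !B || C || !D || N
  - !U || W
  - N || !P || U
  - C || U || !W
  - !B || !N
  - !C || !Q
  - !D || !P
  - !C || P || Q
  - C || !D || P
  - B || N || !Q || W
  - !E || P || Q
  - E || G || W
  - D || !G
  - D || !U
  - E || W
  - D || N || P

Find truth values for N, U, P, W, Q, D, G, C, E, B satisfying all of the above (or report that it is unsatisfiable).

Case D = True:
  (!D || !P) forces P = False.
  (C || !D || P) forces C = True.
  (!C || !W) forces W = False.
  (G || W) forces G = True.
  (B || W) forces B = True.
  (!B || !D || E) forces E = True.
  (!E || !U) forces U = False.
  (!B || !N) forces N = False.
  (!C || !Q) forces Q = False.
  Clause (!C || P || Q) is falsified — contradiction.
Case D = False:
  (D || !G) forces G = False.
  (G || W) forces W = True.
  (!N || !W) forces N = False.
  (!C || !W) forces C = False.
  (C || U || !W) forces U = True.
  Clause (D || !U) is falsified — contradiction.
Both cases fail, so the formula is unsatisfiable.

No satisfying assignment exists.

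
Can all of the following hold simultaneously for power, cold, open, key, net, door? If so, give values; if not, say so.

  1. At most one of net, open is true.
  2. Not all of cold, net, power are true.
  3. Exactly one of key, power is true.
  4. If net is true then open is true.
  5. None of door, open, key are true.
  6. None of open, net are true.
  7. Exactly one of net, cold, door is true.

power = True; cold = True; open = False; key = False; net = False; door = False

  (1) {net, open}: 0 true — at most one ✓
  (2) {cold, net, power}: 2/3 true — not all ✓
  (3) {key, power}: 1 true — exactly one ✓
  (4) net=F ⇒ open: vacuous ✓
  (5) {door, open, key}: 0 true — none ✓
  (6) {open, net}: 0 true — none ✓
  (7) {net, cold, door}: 1 true — exactly one ✓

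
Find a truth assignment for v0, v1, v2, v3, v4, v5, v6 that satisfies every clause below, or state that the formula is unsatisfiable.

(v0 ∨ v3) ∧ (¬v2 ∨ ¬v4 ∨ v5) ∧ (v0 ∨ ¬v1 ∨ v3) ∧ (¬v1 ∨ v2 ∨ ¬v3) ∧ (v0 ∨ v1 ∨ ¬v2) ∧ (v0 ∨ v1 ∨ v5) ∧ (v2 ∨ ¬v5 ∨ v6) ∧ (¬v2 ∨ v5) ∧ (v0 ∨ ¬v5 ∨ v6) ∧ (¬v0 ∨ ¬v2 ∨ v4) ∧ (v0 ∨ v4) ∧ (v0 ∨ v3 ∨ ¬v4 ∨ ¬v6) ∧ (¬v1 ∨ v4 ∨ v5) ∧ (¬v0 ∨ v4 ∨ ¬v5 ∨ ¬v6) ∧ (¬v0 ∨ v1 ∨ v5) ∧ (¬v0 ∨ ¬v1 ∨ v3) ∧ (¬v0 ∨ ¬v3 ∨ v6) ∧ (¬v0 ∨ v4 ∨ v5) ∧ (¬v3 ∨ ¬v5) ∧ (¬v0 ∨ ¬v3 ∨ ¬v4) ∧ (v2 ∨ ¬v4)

Try v0 = False:
  (v0 ∨ v3) forces v3 = True.
  (v0 ∨ v4) forces v4 = True.
  (¬v3 ∨ ¬v5) forces v5 = False.
  (¬v2 ∨ ¬v4 ∨ v5) forces v2 = False.
  clause (v2 ∨ ¬v4) is falsified — backtrack.
So v0 = True.
Try v1 = True:
  (¬v0 ∨ ¬v1 ∨ v3) forces v3 = True.
  (¬v1 ∨ v2 ∨ ¬v3) forces v2 = True.
  (¬v2 ∨ v5) forces v5 = True.
  clause (¬v3 ∨ ¬v5) is falsified — backtrack.
So v1 = False.
  then (¬v0 ∨ v1 ∨ v5) forces v5 = True.
  then (¬v3 ∨ ¬v5) forces v3 = False.
Try v2 = False:
  (v2 ∨ ¬v5 ∨ v6) forces v6 = True.
  (¬v0 ∨ v4 ∨ ¬v5 ∨ ¬v6) forces v4 = True.
  clause (v2 ∨ ¬v4) is falsified — backtrack.
So v2 = True.
  then (¬v0 ∨ ¬v2 ∨ v4) forces v4 = True.
Set v6 = False.
All clauses satisfied.

v0=T; v1=F; v2=T; v3=F; v4=T; v5=T; v6=F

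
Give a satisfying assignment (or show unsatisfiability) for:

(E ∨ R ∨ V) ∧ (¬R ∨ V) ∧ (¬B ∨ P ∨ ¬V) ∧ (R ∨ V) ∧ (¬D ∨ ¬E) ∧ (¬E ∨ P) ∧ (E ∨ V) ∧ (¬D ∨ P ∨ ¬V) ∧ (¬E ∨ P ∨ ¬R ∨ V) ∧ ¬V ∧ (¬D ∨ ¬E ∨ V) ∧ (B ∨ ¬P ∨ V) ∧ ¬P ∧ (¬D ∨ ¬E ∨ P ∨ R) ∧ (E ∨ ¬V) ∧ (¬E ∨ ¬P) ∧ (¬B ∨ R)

The formula is unsatisfiable.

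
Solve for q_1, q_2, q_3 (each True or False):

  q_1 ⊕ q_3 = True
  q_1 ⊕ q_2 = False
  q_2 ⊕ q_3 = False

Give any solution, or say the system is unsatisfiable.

The formula is unsatisfiable.

Adding constraints 1, 2, 3 mod 2: every variable appears an even number of times on the left, so the left side is 0.
But the right sides sum to 1 (mod 2). 0 ≠ 1 — the system is inconsistent.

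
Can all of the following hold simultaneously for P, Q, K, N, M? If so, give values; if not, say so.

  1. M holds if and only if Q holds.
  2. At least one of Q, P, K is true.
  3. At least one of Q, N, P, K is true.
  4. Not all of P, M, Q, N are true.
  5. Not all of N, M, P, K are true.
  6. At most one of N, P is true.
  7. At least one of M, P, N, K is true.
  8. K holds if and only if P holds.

P=T, Q=F, K=T, N=F, M=F

  (1) M=F, Q=F — same ✓
  (2) {Q, P, K}: 2 true — at least one ✓
  (3) {Q, N, P, K}: 2 true — at least one ✓
  (4) {P, M, Q, N}: 1/4 true — not all ✓
  (5) {N, M, P, K}: 2/4 true — not all ✓
  (6) {N, P}: 1 true — at most one ✓
  (7) {M, P, N, K}: 2 true — at least one ✓
  (8) K=T, P=T — same ✓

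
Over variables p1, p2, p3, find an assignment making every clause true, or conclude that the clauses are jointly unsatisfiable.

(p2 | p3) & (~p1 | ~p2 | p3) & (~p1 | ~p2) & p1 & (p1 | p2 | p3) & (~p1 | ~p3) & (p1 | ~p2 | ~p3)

UNSATISFIABLE

Case p1 = True:
  (~p1 | ~p2) forces p2 = False.
  (p2 | p3) forces p3 = True.
  Clause (~p1 | ~p3) is falsified — contradiction.
Case p1 = False:
  Clause (p1) is falsified — contradiction.
Both cases fail, so the formula is unsatisfiable.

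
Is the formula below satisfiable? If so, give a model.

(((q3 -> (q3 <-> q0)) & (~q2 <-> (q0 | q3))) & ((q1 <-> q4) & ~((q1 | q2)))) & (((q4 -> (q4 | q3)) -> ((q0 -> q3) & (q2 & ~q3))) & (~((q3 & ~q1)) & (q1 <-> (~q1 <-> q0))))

Case q3 = True: the conjunct (q4 -> (q4 | q3)) -> ((q0 -> q3) & (q2 & ~q3)) becomes (q4 -> True) -> (True & False) = False.
Case q3 = False: the formula simplifies to ((~q2 <-> q0) & ((q1 <-> q4) & ~((q1 | q2)))) & (((q4 -> q4) -> (~q0 & q2)) & (q1 <-> (~q1 <-> q0))).
  q2 = True: the conjunct ~((q1 | q2)) becomes ~((q1 | True)) = False.
  q2 = False: simplifies to (q0 & ((q1 <-> q4) & ~q1)) & (~((q4 -> q4)) & (q1 <-> (~q1 <-> q0))).
    q4 = True: the conjunct ~((q4 -> q4)) becomes ~((True -> True)) = False.
    q4 = False: the conjunct ~((q4 -> q4)) becomes ~((False -> False)) = False.
Both cases fail — unsatisfiable.

The formula is unsatisfiable.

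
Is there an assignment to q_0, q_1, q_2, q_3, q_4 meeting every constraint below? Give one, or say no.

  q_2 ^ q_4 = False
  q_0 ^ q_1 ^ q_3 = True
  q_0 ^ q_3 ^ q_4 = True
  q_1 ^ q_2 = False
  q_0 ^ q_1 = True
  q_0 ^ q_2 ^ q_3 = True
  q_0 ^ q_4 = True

q_0: False, q_1: True, q_2: True, q_3: False, q_4: True

q_2 ^ q_4 = T ^ T = False ✓
q_0 ^ q_1 ^ q_3 = F ^ T ^ F = True ✓
q_0 ^ q_3 ^ q_4 = F ^ F ^ T = True ✓
q_1 ^ q_2 = T ^ T = False ✓
q_0 ^ q_1 = F ^ T = True ✓
q_0 ^ q_2 ^ q_3 = F ^ T ^ F = True ✓
q_0 ^ q_4 = F ^ T = True ✓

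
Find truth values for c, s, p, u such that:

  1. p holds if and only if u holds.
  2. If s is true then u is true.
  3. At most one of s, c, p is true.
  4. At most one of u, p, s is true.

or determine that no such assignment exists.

c = True, s = False, p = False, u = False

  (1) p=F, u=F — same ✓
  (2) s=F ⇒ u: vacuous ✓
  (3) {s, c, p}: 1 true — at most one ✓
  (4) {u, p, s}: 0 true — at most one ✓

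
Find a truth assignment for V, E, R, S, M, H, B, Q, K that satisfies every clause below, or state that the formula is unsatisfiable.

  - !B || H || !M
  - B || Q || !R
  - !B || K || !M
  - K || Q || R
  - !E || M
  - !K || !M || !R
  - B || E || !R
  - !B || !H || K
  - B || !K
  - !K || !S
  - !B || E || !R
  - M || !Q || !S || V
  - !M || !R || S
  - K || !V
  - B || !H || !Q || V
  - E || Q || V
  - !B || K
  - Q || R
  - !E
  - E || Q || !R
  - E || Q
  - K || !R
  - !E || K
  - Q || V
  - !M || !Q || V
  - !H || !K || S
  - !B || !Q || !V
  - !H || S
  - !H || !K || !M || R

Unit clause (!E) forces E = False.
In (E || Q) only Q is left, so Q = True.
Set V = False.
  then (!M || !Q || V) forces M = False.
  then (M || !Q || !S || V) forces S = False.
  then (!H || S) forces H = False.
Set R = False.
Set B = True.
  then (!B || K) forces K = True.
All clauses satisfied.

V=F; E=F; R=F; S=F; M=F; H=F; B=T; Q=T; K=T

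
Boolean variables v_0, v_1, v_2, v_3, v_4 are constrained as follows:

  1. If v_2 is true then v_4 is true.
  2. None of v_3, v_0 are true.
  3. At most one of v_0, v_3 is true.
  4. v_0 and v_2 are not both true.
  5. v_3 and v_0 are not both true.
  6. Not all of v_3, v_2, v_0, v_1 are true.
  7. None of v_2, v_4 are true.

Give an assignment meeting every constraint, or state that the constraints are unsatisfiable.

v_0=F; v_1=T; v_2=F; v_3=F; v_4=F

  (1) v_2=F ⇒ v_4: vacuous ✓
  (2) {v_3, v_0}: 0 true — none ✓
  (3) {v_0, v_3}: 0 true — at most one ✓
  (4) v_0=F, v_2=F — not both ✓
  (5) v_3=F, v_0=F — not both ✓
  (6) {v_3, v_2, v_0, v_1}: 1/4 true — not all ✓
  (7) {v_2, v_4}: 0 true — none ✓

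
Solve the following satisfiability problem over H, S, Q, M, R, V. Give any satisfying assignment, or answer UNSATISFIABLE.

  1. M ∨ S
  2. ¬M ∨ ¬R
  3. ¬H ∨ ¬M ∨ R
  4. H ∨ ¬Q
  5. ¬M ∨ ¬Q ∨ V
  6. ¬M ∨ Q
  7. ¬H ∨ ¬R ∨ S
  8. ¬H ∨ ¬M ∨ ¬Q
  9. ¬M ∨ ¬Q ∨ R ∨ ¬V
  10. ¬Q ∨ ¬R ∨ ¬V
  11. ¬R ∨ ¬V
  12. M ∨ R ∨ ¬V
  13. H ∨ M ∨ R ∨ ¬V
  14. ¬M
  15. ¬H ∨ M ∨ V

Unit clause (¬M) forces M = False.
In (M ∨ S) only S is left, so S = True.
Try H = True:
  (¬H ∨ M ∨ V) forces V = True.
  (¬R ∨ ¬V) forces R = False.
  clause (M ∨ R ∨ ¬V) is falsified — backtrack.
So H = False.
  then (H ∨ ¬Q) forces Q = False.
Set R = False.
  then (M ∨ R ∨ ¬V) forces V = False.
All clauses satisfied.

H = False, S = True, Q = False, M = False, R = False, V = False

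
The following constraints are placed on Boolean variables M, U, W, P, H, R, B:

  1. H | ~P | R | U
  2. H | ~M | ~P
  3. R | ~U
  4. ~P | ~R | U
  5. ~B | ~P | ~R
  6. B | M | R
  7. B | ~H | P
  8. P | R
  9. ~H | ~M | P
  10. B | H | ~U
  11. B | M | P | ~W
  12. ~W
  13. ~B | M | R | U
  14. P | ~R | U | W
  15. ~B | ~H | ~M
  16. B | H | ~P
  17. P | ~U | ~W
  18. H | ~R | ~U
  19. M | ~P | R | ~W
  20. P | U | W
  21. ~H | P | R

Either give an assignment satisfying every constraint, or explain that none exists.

M: True; U: False; W: False; P: True; H: True; R: False; B: False

Unit clause (~W) forces W = False.
Set M = True.
Set U = False.
  then (P | U | W) forces P = True.
  then (H | ~M | ~P) forces H = True.
  then (~P | ~R | U) forces R = False.
  then (~B | ~H | ~M) forces B = False.
All clauses satisfied.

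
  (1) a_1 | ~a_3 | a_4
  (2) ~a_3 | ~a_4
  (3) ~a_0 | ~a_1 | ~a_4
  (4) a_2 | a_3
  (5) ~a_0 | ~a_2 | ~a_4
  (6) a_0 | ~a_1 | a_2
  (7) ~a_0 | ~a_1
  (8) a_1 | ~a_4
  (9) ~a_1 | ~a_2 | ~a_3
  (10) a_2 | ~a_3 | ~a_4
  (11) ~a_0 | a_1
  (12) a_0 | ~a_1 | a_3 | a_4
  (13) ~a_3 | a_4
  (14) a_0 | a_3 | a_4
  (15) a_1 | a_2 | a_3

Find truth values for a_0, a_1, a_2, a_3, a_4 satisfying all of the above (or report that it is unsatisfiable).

Set a_0 = False.
Try a_1 = False:
  (a_1 | ~a_4) forces a_4 = False.
  (a_1 | ~a_3 | a_4) forces a_3 = False.
  clause (a_0 | a_3 | a_4) is falsified — backtrack.
So a_1 = True.
  then (a_0 | ~a_1 | a_2) forces a_2 = True.
  then (~a_1 | ~a_2 | ~a_3) forces a_3 = False.
  then (a_0 | ~a_1 | a_3 | a_4) forces a_4 = True.
All clauses satisfied.

a_0=F, a_1=T, a_2=T, a_3=F, a_4=T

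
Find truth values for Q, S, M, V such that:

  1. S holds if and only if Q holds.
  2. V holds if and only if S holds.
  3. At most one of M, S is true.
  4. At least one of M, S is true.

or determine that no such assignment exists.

Q = True, S = True, M = False, V = True

  (1) S=T, Q=T — same ✓
  (2) V=T, S=T — same ✓
  (3) {M, S}: 1 true — at most one ✓
  (4) {M, S}: 1 true — at least one ✓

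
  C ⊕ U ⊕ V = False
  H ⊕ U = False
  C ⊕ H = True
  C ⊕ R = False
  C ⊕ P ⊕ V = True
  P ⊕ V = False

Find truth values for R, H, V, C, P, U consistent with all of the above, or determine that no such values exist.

R = True, H = False, V = True, C = True, P = True, U = False

C ⊕ U ⊕ V = T ⊕ F ⊕ T = False ✓
H ⊕ U = F ⊕ F = False ✓
C ⊕ H = T ⊕ F = True ✓
C ⊕ R = T ⊕ T = False ✓
C ⊕ P ⊕ V = T ⊕ T ⊕ T = True ✓
P ⊕ V = T ⊕ T = False ✓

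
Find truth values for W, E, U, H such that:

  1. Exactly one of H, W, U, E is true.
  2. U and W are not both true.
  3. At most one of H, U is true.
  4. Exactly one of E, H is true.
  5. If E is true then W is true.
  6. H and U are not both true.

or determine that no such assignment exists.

W = False, E = False, U = False, H = True

  (1) {H, W, U, E}: 1 true — exactly one ✓
  (2) U=F, W=F — not both ✓
  (3) {H, U}: 1 true — at most one ✓
  (4) {E, H}: 1 true — exactly one ✓
  (5) E=F ⇒ W: vacuous ✓
  (6) H=T, U=F — not both ✓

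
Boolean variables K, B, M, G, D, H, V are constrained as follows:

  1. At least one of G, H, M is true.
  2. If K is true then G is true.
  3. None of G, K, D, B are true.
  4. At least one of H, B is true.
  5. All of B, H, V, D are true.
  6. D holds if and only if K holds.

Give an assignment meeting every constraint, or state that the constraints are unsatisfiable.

The formula is unsatisfiable.

Case B = True:
  Constraint (3) is violated (B=T) — contradiction.
Case B = False:
  Constraint (5) is violated (B=F) — contradiction.
Both cases fail — unsatisfiable.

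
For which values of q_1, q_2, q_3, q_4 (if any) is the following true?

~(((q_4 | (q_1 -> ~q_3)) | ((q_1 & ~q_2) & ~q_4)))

q_1 = True; q_2 = True; q_3 = True; q_4 = False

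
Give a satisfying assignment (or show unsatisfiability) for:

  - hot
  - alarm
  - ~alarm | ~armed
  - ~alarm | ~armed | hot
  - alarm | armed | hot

hot = True, alarm = True, armed = False

Unit clause (hot) forces hot = True.
Unit clause (alarm) forces alarm = True.
In (~alarm | ~armed) only ~armed is left, so armed = False.
Check each clause:
  (hot): hot holds.
  (alarm): alarm holds.
  (~alarm | ~armed): ~armed holds.
  (~alarm | ~armed | hot): ~armed holds.
  (alarm | armed | hot): alarm holds.
All clauses satisfied.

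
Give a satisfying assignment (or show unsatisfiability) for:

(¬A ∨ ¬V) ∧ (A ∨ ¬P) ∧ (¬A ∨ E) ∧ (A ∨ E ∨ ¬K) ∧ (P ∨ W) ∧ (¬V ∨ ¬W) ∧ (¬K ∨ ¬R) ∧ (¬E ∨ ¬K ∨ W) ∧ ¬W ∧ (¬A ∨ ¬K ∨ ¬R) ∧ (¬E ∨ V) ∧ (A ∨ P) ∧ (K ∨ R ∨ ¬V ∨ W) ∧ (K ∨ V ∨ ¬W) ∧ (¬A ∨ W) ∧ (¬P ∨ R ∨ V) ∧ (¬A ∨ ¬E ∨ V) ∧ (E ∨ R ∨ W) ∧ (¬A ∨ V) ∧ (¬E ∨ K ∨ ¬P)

Case A = True:
  (¬A ∨ ¬V) forces V = False.
  Clause (¬A ∨ V) is falsified — contradiction.
Case A = False:
  (A ∨ ¬P) forces P = False.
  Clause (A ∨ P) is falsified — contradiction.
Both cases fail, so the formula is unsatisfiable.

UNSATISFIABLE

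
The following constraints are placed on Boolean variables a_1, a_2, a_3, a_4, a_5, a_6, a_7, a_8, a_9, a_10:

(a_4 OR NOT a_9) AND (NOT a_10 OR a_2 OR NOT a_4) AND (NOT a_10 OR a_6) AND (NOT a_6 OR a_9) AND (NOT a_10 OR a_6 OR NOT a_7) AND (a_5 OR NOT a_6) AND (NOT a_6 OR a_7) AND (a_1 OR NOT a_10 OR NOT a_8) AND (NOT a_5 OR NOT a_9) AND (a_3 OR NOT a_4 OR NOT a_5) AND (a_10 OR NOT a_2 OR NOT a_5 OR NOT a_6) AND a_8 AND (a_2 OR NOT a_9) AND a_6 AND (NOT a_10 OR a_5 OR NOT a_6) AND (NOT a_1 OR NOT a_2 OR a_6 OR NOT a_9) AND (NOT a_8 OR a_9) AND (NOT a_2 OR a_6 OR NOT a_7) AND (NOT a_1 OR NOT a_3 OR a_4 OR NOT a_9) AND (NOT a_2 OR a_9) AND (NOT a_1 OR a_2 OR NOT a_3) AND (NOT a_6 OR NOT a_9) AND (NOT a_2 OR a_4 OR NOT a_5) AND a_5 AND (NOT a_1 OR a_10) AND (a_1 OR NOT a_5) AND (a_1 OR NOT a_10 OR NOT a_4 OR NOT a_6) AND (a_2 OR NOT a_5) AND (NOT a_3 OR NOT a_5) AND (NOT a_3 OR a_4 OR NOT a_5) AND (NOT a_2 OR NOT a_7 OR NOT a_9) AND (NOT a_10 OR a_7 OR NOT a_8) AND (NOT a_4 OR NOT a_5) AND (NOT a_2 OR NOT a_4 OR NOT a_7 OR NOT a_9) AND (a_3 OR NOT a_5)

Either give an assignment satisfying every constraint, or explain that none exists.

Case a_6 = True:
  (NOT a_6 OR a_9) forces a_9 = True.
  Clause (NOT a_6 OR NOT a_9) is falsified — contradiction.
Case a_6 = False:
  Clause (a_6) is falsified — contradiction.
Both cases fail, so the formula is unsatisfiable.

UNSATISFIABLE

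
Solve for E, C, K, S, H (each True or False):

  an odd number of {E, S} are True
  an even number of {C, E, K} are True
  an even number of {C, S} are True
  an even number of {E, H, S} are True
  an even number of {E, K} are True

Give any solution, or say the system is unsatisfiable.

E: True; C: False; K: True; S: False; H: True

{E, S}: 1 true → odd ✓
{C, E, K}: 2 true → even ✓
{C, S}: 0 true → even ✓
{E, H, S}: 2 true → even ✓
{E, K}: 2 true → even ✓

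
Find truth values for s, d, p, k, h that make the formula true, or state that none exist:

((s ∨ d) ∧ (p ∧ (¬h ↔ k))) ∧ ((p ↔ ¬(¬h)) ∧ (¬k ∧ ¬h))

Case h = True: the conjunct ¬h is False.
Case h = False: the formula simplifies to ((s ∨ d) ∧ (p ∧ k)) ∧ (¬p ∧ ¬k).
  p = True: the conjunct ¬p is False.
  p = False: the conjunct p is False.
Both cases fail — unsatisfiable.

UNSATISFIABLE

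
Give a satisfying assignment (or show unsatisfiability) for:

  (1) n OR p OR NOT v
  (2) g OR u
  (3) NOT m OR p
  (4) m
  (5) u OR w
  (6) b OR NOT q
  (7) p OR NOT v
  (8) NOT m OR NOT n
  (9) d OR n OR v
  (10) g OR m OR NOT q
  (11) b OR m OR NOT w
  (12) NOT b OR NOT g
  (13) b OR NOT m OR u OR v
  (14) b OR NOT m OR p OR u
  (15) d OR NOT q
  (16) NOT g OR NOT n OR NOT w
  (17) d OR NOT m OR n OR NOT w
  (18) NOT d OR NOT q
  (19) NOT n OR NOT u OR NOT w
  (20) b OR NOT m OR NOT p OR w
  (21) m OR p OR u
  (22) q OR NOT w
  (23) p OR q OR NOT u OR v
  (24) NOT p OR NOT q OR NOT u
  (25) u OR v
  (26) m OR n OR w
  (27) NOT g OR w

w = False; m = True; v = False; n = False; g = False; b = True; u = True; p = True; d = True; q = False

Unit clause (m) forces m = True.
In (NOT m OR NOT n) only NOT n is left, so n = False.
In (NOT m OR p) only p is left, so p = True.
Try w = True:
  (d OR NOT m OR n OR NOT w) forces d = True.
  (NOT d OR NOT q) forces q = False.
  clause (q OR NOT w) is falsified — backtrack.
So w = False.
  then (u OR w) forces u = True.
  then (b OR NOT m OR NOT p OR w) forces b = True.
  then (NOT p OR NOT q OR NOT u) forces q = False.
  then (NOT g OR w) forces g = False.
Set v = False.
  then (d OR n OR v) forces d = True.
All clauses satisfied.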